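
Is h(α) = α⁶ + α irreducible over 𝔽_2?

No

Check for roots in 𝔽_2: h(0) = 0 → root; h(1) = 0 → root.
h(0) = 0, so (α) divides h(α); h is reducible.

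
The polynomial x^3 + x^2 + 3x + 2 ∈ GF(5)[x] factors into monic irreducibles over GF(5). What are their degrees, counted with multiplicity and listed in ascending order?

1, 2

Write g(x) = x^3 + x^2 + 3x + 2.
Roots in GF(5): g(0) = 2; g(1) = 2; g(2) = 0 → root; g(3) = 2; g(4) = 4.
Linear factors from roots: (x + 3).
Complete factorization: g(x) = (x + 3)·(x^2 + 3x + 4).
Factor degrees with multiplicity: 1 + 2 = 3.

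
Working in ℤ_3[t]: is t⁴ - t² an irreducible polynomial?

Write P(t) = t⁴ - t².
Check for roots in ℤ_3: P(0) = 0 → root; P(1) = 0 → root; P(2) = 0 → root.
P(0) = 0, so (t) divides P(t); P is reducible.

No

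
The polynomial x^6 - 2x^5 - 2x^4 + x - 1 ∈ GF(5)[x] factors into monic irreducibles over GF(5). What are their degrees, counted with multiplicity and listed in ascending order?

6

Write h(x) = x^6 - 2x^5 - 2x^4 + x - 1.
Roots in GF(5): h(0) = 4; h(1) = 2; h(2) = 4; h(3) = 3; h(4) = 4.
Complete factorization: h(x) = (x^6 - 2x^5 - 2x^4 + x - 1).
Factor degrees with multiplicity: 6 = 6.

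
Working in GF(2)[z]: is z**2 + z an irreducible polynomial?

Write f(z) = z**2 + z.
Check for roots in GF(2): f(0) = 0 → root; f(1) = 0 → root.
f(0) = 0, so (z) divides f(z); f is reducible.

No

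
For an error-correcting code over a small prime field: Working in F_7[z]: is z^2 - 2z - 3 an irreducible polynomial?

No

Write m(z) = z^2 - 2z - 3.
Check for roots in F_7: m(0) = 4; m(1) = 3; m(2) = 4; m(3) = 0 → root; m(4) = 5; m(5) = 5; m(6) = 0 → root.
m(3) = 0, so (z − 3) divides m(z); m is reducible.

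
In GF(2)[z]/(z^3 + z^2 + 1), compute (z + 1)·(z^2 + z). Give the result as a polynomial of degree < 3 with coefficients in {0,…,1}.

z^2 + z + 1

Multiply in GF(2)[z]: (z + 1)·(z^2 + z) = z^3 + z.
Reduce using z^3 ≡ z^2 + 1 (mod z^3 + z^2 + 1).
Reduced: z^2 + z + 1.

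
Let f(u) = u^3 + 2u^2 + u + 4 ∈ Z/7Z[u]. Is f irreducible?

Check for roots in Z/7Z: f(0) = 4; f(1) = 1; f(2) = 1; f(3) = 3; f(4) = 6; f(5) = 2; f(6) = 4.
No roots. A degree-3 polynomial over a field with no linear factor is irreducible.

Yes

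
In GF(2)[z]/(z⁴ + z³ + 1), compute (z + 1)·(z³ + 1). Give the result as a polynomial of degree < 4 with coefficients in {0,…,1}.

z

Multiply in GF(2)[z]: (z + 1)·(z³ + 1) = z⁴ + z³ + z + 1.
Reduce using z⁴ ≡ z³ + 1 (mod z⁴ + z³ + 1).
Reduced: z.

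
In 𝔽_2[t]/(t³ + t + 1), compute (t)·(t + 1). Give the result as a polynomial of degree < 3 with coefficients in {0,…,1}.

t^2 + t

Multiply in 𝔽_2[t]: (t)·(t + 1) = t² + t.
Reduced: t² + t.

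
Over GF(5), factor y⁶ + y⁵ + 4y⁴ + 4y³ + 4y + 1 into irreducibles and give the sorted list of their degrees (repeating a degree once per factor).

Write h(y) = y⁶ + y⁵ + 4y⁴ + 4y³ + 4y + 1.
Roots in GF(5): h(0) = 1; h(1) = 0 → root; h(2) = 1; h(3) = 2; h(4) = 2.
Linear factors from roots: (y + 4).
Complete factorization: h(y) = (y + 4)·(y² + 2y + 4)·(y³ + 2y + 1).
Factor degrees with multiplicity: 1 + 2 + 3 = 6.

1, 2, 3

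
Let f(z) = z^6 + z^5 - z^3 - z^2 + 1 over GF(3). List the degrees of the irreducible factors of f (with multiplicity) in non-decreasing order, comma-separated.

Roots in GF(3): f(0) = 1; f(1) = 1; f(2) = 1.
Complete factorization: f(z) = (z^6 + z^5 - z^3 - z^2 + 1).
Factor degrees with multiplicity: 6 = 6.

6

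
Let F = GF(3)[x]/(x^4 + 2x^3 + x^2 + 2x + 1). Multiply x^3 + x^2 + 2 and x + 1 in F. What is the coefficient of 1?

Multiply in GF(3)[x]: (x^3 + x^2 + 2)·(x + 1) = x^4 + 2x^3 + x^2 + 2x + 2.
Reduce using x^4 ≡ x^3 + 2x^2 + x + 2 (mod x^4 + 2x^3 + x^2 + 2x + 1).
Reduced: 1.

1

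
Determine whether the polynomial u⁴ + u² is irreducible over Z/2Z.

No

Write h(u) = u⁴ + u².
Check for roots in Z/2Z: h(0) = 0 → root; h(1) = 0 → root.
h(0) = 0, so (u) divides h(u); h is reducible.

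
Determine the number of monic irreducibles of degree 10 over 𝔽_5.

Gauss's count: N_{5}(10) = (1/10) Σ_{d|10} μ(10/d)·5^d.
Divisors of 10: 1, 2, 5, 10; μ(10/d) for each: 1, -1, -1, 1.
Σ = 5^1 − 5^2 − 5^5 + 5^10 = 9762480.
N = 9762480/10 = 976248.

976248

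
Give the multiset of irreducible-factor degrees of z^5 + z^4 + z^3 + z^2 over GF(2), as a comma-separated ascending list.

1, 1, 1, 1, 1

Write g(z) = z^5 + z^4 + z^3 + z^2.
Roots in GF(2): g(0) = 0 → root; g(1) = 0 → root.
Linear factors from roots: (z), (z + 1).
Complete factorization: g(z) = (z)^2·(z + 1)^3.
Factor degrees with multiplicity: 1 + 1 + 1 + 1 + 1 = 5.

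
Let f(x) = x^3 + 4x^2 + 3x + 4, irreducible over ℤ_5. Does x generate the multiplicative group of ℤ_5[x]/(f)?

No

|GF(5^3)^×| = 5^3 − 1 = 124. Prime factorization: 124 = 2^2·31.
f is primitive ⇔ x has order 124 in GF(5)[x]/(f), i.e. x^(124/q) ≠ 1 for each prime q | 124.
x^(62) mod f = 1
x^(4) mod f = 3x^2 + 3x + 1.
Since x^(62) = 1, the order of x divides 62 < 124; not primitive.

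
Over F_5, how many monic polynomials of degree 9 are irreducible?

Gauss's count: N_{5}(9) = (1/9) Σ_{d|9} μ(9/d)·5^d.
Divisors of 9: 1, 3, 9; μ(9/d) for each: 0, -1, 1.
Σ = − 5^3 + 5^9 = 1953000.
N = 1953000/9 = 217000.

217000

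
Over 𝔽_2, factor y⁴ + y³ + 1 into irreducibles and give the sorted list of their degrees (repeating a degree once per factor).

4

Write h(y) = y⁴ + y³ + 1.
Roots in 𝔽_2: h(0) = 1; h(1) = 1.
Complete factorization: h(y) = (y⁴ + y³ + 1).
Factor degrees with multiplicity: 4 = 4.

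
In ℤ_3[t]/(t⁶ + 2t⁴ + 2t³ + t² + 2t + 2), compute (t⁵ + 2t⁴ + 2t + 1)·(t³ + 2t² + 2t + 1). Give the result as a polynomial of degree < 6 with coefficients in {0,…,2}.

Multiply in ℤ_3[t]: (t⁵ + 2t⁴ + 2t + 1)·(t³ + 2t² + 2t + 1) = t⁸ + t⁷ + 2t⁵ + t⁴ + 2t³ + t + 1.
Reduce using t⁶ ≡ t⁴ + t³ + 2t² + t + 1 (mod t⁶ + 2t⁴ + 2t³ + t² + 2t + 2).
Reduced: t⁵ + 2t⁴ + t² + 2.

t^5 + 2t^4 + t^2 + 2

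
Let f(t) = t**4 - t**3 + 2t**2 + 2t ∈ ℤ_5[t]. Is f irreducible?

Check for roots in ℤ_5: f(0) = 0 → root; f(1) = 4; f(2) = 0 → root; f(3) = 3; f(4) = 2.
f(0) = 0, so (t) divides f(t); f is reducible.

No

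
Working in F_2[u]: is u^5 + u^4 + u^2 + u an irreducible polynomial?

Write f(u) = u^5 + u^4 + u^2 + u.
Check for roots in F_2: f(0) = 0 → root; f(1) = 0 → root.
f(0) = 0, so (u) divides f(u); f is reducible.

No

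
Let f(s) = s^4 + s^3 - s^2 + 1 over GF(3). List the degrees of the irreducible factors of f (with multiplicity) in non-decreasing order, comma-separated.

Roots in GF(3): f(0) = 1; f(1) = 2; f(2) = 0 → root.
Linear factors from roots: (s + 1).
Complete factorization: f(s) = (s + 1)·(s^3 - s + 1).
Factor degrees with multiplicity: 1 + 3 = 4.

1, 3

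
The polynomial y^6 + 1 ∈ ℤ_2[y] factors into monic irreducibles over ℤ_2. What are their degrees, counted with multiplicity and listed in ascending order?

Write g(y) = y^6 + 1.
Roots in ℤ_2: g(0) = 1; g(1) = 0 → root.
Linear factors from roots: (y + 1).
Complete factorization: g(y) = (y + 1)^2·(y^2 + y + 1)^2.
Factor degrees with multiplicity: 1 + 1 + 2 + 2 = 6.

1, 1, 2, 2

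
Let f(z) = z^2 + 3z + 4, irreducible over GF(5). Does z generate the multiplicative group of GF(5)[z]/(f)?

|GF(5^2)^×| = 5^2 − 1 = 24. Prime factorization: 24 = 2^3·3.
f is primitive ⇔ z has order 24 in GF(5)[z]/(f), i.e. z^(24/q) ≠ 1 for each prime q | 24.
z^(12) mod f = 1
z^(8) mod f = 3z + 4.
Since z^(12) = 1, the order of z divides 12 < 24; not primitive.

No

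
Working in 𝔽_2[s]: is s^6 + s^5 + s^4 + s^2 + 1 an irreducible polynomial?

Yes

Write f(s) = s^6 + s^5 + s^4 + s^2 + 1.
Check for roots in 𝔽_2: f(0) = 1; f(1) = 1.
No roots, so no linear factors.
Monic irreducibles of degree 2 over GF(2): s^2 + s + 1.
None of them divide f (all give nonzero remainder).
Monic irreducibles of degree 3 over GF(2): s^3 + s + 1, s^3 + s^2 + 1.
None of them divide f (all give nonzero remainder).
No irreducible factor of degree ≤ 3 exists, so f is irreducible over GF(2).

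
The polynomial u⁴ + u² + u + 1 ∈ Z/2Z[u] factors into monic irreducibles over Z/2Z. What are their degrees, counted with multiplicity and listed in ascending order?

1, 3

Write h(u) = u⁴ + u² + u + 1.
Roots in Z/2Z: h(0) = 1; h(1) = 0 → root.
Linear factors from roots: (u + 1).
Complete factorization: h(u) = (u + 1)·(u³ + u² + 1).
Factor degrees with multiplicity: 1 + 3 = 4.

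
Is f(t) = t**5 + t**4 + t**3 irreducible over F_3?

Check for roots in F_3: f(0) = 0 → root; f(1) = 0 → root; f(2) = 2.
f(0) = 0, so (t) divides f(t); f is reducible.

No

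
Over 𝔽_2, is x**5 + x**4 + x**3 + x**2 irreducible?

Write f(x) = x**5 + x**4 + x**3 + x**2.
Check for roots in 𝔽_2: f(0) = 0 → root; f(1) = 0 → root.
f(0) = 0, so (x) divides f(x); f is reducible.

No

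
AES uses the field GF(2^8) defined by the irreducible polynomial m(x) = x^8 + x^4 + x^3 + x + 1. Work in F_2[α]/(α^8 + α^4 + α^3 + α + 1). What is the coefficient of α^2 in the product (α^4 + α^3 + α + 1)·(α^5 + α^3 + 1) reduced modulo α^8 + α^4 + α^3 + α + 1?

1

Multiply in F_2[α]: (α^4 + α^3 + α + 1)·(α^5 + α^3 + 1) = α^9 + α^8 + α^7 + α^5 + α + 1.
Reduce using α^8 ≡ α^4 + α^3 + α + 1 (mod α^8 + α^4 + α^3 + α + 1).
Reduced: α^7 + α^3 + α^2 + α.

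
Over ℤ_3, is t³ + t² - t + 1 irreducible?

Write f(t) = t³ + t² - t + 1.
Check for roots in ℤ_3: f(0) = 1; f(1) = 2; f(2) = 2.
No roots. A degree-3 polynomial over a field with no linear factor is irreducible.

Yes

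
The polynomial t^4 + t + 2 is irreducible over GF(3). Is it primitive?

Write f(t) = t^4 + t + 2.
|GF(3^4)^×| = 3^4 − 1 = 80. Prime factorization: 80 = 2^4·5.
f is primitive ⇔ t has order 80 in GF(3)[t]/(f), i.e. t^(80/q) ≠ 1 for each prime q | 80.
t^(40) mod f = 2.
t^(16) mod f = 2t^3 + t + 2.
None equal 1, so t has full order 80; f is primitive.

Yes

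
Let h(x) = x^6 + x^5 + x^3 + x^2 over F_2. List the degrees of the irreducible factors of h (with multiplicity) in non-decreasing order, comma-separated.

Roots in F_2: h(0) = 0 → root; h(1) = 0 → root.
Linear factors from roots: (x), (x + 1).
Complete factorization: h(x) = (x)^2·(x + 1)^2·(x^2 + x + 1).
Factor degrees with multiplicity: 1 + 1 + 1 + 1 + 2 = 6.

1, 1, 1, 1, 2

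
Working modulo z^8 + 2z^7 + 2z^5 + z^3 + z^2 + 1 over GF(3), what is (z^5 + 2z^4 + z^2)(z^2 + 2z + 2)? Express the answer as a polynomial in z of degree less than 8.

z^7 + z^6 + 2z^4 + 2z^3 + 2z^2

Multiply in GF(3)[z]: (z^5 + 2z^4 + z^2)·(z^2 + 2z + 2) = z^7 + z^6 + 2z^4 + 2z^3 + 2z^2.
Reduced: z^7 + z^6 + 2z^4 + 2z^3 + 2z^2.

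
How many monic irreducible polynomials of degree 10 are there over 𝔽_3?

x^(3^10) − x is the product of all monic irreducibles of degree dividing 10; Möbius inversion gives N = (1/10) Σ μ(10/d)·3^d.
Divisors of 10: 1, 2, 5, 10; μ(10/d) for each: 1, -1, -1, 1.
Σ = 3^1 − 3^2 − 3^5 + 3^10 = 58800.
N = 58800/10 = 5880.

5880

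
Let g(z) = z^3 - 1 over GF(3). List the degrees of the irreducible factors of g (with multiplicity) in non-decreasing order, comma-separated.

Roots in GF(3): g(0) = 2; g(1) = 0 → root; g(2) = 1.
Linear factors from roots: (z - 1).
Complete factorization: g(z) = (z - 1)^3.
Factor degrees with multiplicity: 1 + 1 + 1 = 3.

1, 1, 1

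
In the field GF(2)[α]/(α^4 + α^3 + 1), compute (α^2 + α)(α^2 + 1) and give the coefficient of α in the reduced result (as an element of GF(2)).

Multiply in GF(2)[α]: (α^2 + α)·(α^2 + 1) = α^4 + α^3 + α^2 + α.
Reduce using α^4 ≡ α^3 + 1 (mod α^4 + α^3 + 1).
Reduced: α^2 + α + 1.

1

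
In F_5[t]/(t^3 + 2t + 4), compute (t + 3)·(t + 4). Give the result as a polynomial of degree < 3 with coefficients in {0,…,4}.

t^2 + 2t + 2

Multiply in F_5[t]: (t + 3)·(t + 4) = t^2 + 2t + 2.
Reduced: t^2 + 2t + 2.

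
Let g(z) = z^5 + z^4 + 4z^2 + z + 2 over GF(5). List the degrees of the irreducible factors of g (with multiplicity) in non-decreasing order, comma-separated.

Roots in GF(5): g(0) = 2; g(1) = 4; g(2) = 3; g(3) = 0 → root; g(4) = 0 → root.
Linear factors from roots: (z + 2), (z + 1).
Complete factorization: g(z) = (z + 1)·(z + 2)·(z^3 + 3z^2 + 4z + 1).
Factor degrees with multiplicity: 1 + 1 + 3 = 5.

1, 1, 3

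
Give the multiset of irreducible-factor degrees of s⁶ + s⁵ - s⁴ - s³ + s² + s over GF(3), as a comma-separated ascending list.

Write f(s) = s⁶ + s⁵ - s⁴ - s³ + s² + s.
Roots in GF(3): f(0) = 0 → root; f(1) = 2; f(2) = 0 → root.
Linear factors from roots: (s), (s + 1).
Complete factorization: f(s) = (s)·(s + 1)·(s² + 1)^2.
Factor degrees with multiplicity: 1 + 1 + 2 + 2 = 6.

1, 1, 2, 2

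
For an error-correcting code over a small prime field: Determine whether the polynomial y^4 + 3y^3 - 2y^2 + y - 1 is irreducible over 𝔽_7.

Yes

Write m(y) = y^4 + 3y^3 - 2y^2 + y - 1.
Check for roots in 𝔽_7: m(0) = 6; m(1) = 2; m(2) = 5; m(3) = 6; m(4) = 6; m(5) = 2; m(6) = 1.
No roots, so no linear factors.
Degree-2 irreducible divisors: test the 21 monic irreducibles of degree 2 over GF(7).
None of them divide m (all give nonzero remainder).
No irreducible factor of degree ≤ 2 exists, so m is irreducible over GF(7).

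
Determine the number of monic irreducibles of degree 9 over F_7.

The number of monic irreducibles of degree 9 over GF(7) is (1/9)·Σ_{d∣9} μ(9/d) 7^d.
Divisors of 9: 1, 3, 9; μ(9/d) for each: 0, -1, 1.
Σ = − 7^3 + 7^9 = 40353264.
N = 40353264/9 = 4483696.

4483696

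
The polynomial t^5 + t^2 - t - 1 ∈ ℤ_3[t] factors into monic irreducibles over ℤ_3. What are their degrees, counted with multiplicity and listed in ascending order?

1, 1, 1, 2

Write h(t) = t^5 + t^2 - t - 1.
Roots in ℤ_3: h(0) = 2; h(1) = 0 → root; h(2) = 0 → root.
Linear factors from roots: (t - 1), (t + 1).
Complete factorization: h(t) = (t + 1)·(t - 1)^2·(t^2 + t - 1).
Factor degrees with multiplicity: 1 + 1 + 1 + 2 = 5.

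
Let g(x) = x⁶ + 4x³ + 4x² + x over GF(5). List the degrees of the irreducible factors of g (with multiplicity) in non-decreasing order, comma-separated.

Roots in GF(5): g(0) = 0 → root; g(1) = 0 → root; g(2) = 4; g(3) = 1; g(4) = 0 → root.
Linear factors from roots: (x), (x + 4), (x + 1).
Complete factorization: g(x) = (x)·(x + 1)·(x + 4)·(x³ + x + 4).
Factor degrees with multiplicity: 1 + 1 + 1 + 3 = 6.

1, 1, 1, 3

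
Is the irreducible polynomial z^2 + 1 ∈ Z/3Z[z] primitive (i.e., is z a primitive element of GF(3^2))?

Write f(z) = z^2 + 1.
|GF(3^2)^×| = 3^2 − 1 = 8. Prime factorization: 8 = 2^3.
f is primitive ⇔ z has order 8 in GF(3)[z]/(f), i.e. z^(8/q) ≠ 1 for each prime q | 8.
z^(4) mod f = 1
Since z^(4) = 1, the order of z divides 4 < 8; not primitive.

No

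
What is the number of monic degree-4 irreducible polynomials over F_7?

Gauss's count: N_{7}(4) = (1/4) Σ_{d|4} μ(4/d)·7^d.
Divisors of 4: 1, 2, 4; μ(4/d) for each: 0, -1, 1.
Σ = − 7^2 + 7^4 = 2352.
N = 2352/4 = 588.

588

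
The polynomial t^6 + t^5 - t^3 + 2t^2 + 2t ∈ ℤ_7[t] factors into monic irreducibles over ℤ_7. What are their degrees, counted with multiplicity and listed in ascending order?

Write h(t) = t^6 + t^5 - t^3 + 2t^2 + 2t.
Linear factors from roots: (t), (t + 3).
Complete factorization: h(t) = (t)·(t + 3)·(t^2 + 2t + 2)·(t^2 + 3t - 2).
Factor degrees with multiplicity: 1 + 1 + 2 + 2 = 6.

1, 1, 2, 2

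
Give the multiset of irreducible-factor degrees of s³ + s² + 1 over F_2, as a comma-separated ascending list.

Write g(s) = s³ + s² + 1.
Roots in F_2: g(0) = 1; g(1) = 1.
Complete factorization: g(s) = (s³ + s² + 1).
Factor degrees with multiplicity: 3 = 3.

3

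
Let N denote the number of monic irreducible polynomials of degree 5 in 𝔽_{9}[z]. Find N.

11808

By the necklace-counting formula, N_9(5) = (1/5) Σ_{d|5} μ(5/d)·9^d.
Divisors of 5: 1, 5; μ(5/d) for each: -1, 1.
Σ = − 9^1 + 9^5 = 59040.
N = 59040/5 = 11808.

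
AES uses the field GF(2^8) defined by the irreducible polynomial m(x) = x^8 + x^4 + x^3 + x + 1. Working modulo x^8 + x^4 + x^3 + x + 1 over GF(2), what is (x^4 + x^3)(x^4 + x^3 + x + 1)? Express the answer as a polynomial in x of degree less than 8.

x^6 + x^5 + x^4 + x + 1

Multiply in GF(2)[x]: (x^4 + x^3)·(x^4 + x^3 + x + 1) = x^8 + x^6 + x^5 + x^3.
Reduce using x^8 ≡ x^4 + x^3 + x + 1 (mod x^8 + x^4 + x^3 + x + 1).
Reduced: x^6 + x^5 + x^4 + x + 1.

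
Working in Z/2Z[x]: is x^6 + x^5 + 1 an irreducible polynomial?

Write m(x) = x^6 + x^5 + 1.
Check for roots in Z/2Z: m(0) = 1; m(1) = 1.
No roots, so no linear factors.
Monic irreducibles of degree 2 over GF(2): x^2 + x + 1.
None of them divide m (all give nonzero remainder).
Monic irreducibles of degree 3 over GF(2): x^3 + x + 1, x^3 + x^2 + 1.
None of them divide m (all give nonzero remainder).
No irreducible factor of degree ≤ 3 exists, so m is irreducible over GF(2).

Yes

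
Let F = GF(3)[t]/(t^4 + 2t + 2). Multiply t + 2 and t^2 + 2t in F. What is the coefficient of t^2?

1

Multiply in GF(3)[t]: (t + 2)·(t^2 + 2t) = t^3 + t^2 + t.
Reduced: t^3 + t^2 + t.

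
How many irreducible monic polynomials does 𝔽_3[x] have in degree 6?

116

The number of monic irreducibles of degree 6 over GF(3) is (1/6)·Σ_{d∣6} μ(6/d) 3^d.
Divisors of 6: 1, 2, 3, 6; μ(6/d) for each: 1, -1, -1, 1.
Σ = 3^1 − 3^2 − 3^3 + 3^6 = 696.
N = 696/6 = 116.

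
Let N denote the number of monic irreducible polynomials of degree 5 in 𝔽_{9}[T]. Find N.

11808

x^(9^5) − x is the product of all monic irreducibles of degree dividing 5; Möbius inversion gives N = (1/5) Σ μ(5/d)·9^d.
Divisors of 5: 1, 5; μ(5/d) for each: -1, 1.
Σ = − 9^1 + 9^5 = 59040.
N = 59040/5 = 11808.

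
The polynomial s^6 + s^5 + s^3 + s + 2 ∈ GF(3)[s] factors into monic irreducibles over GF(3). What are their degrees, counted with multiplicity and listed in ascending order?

1, 1, 1, 1, 2

Write h(s) = s^6 + s^5 + s^3 + s + 2.
Roots in GF(3): h(0) = 2; h(1) = 0 → root; h(2) = 0 → root.
Linear factors from roots: (s + 2), (s + 1).
Complete factorization: h(s) = (s + 1)^2·(s + 2)^2·(s^2 + s + 2).
Factor degrees with multiplicity: 1 + 1 + 1 + 1 + 2 = 6.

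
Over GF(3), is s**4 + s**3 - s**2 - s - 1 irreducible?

Write m(s) = s**4 + s**3 - s**2 - s - 1.
Check for roots in GF(3): m(0) = 2; m(1) = 2; m(2) = 2.
No roots, so no linear factors.
Monic irreducibles of degree 2 over GF(3): s**2 + 1, s**2 + s - 1, s**2 - s - 1.
None of them divide m (all give nonzero remainder).
No irreducible factor of degree ≤ 2 exists, so m is irreducible over GF(3).

Yes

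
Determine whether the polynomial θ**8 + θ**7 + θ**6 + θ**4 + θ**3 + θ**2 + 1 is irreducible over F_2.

Yes

Write h(θ) = θ**8 + θ**7 + θ**6 + θ**4 + θ**3 + θ**2 + 1.
Check for roots in F_2: h(0) = 1; h(1) = 1.
No roots, so no linear factors.
Monic irreducibles of degree 2 over GF(2): θ**2 + θ + 1.
None of them divide h (all give nonzero remainder).
Monic irreducibles of degree 3 over GF(2): θ**3 + θ + 1, θ**3 + θ**2 + 1.
None of them divide h (all give nonzero remainder).
Monic irreducibles of degree 4 over GF(2): θ**4 + θ + 1, θ**4 + θ**3 + 1, θ**4 + θ**3 + θ**2 + θ + 1.
None of them divide h (all give nonzero remainder).
No irreducible factor of degree ≤ 4 exists, so h is irreducible over GF(2).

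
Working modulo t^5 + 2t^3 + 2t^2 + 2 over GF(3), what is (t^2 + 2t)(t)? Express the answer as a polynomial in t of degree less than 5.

Multiply in GF(3)[t]: (t^2 + 2t)·(t) = t^3 + 2t^2.
Reduced: t^3 + 2t^2.

t^3 + 2t^2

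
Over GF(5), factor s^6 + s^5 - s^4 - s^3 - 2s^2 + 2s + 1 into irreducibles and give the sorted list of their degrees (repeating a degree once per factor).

Write h(s) = s^6 + s^5 - s^4 - s^3 - 2s^2 + 2s + 1.
Roots in GF(5): h(0) = 1; h(1) = 1; h(2) = 4; h(3) = 3; h(4) = 2.
Complete factorization: h(s) = (s^2 + 2s - 2)·(s^4 - s^3 - 2s^2 + s + 2).
Factor degrees with multiplicity: 2 + 4 = 6.

2, 4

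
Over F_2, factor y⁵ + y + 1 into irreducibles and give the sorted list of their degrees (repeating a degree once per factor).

Write h(y) = y⁵ + y + 1.
Roots in F_2: h(0) = 1; h(1) = 1.
Complete factorization: h(y) = (y² + y + 1)·(y³ + y² + 1).
Factor degrees with multiplicity: 2 + 3 = 5.

2, 3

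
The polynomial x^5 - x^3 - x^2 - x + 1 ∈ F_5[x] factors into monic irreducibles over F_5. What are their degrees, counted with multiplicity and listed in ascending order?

1, 2, 2

Write h(x) = x^5 - x^3 - x^2 - x + 1.
Roots in F_5: h(0) = 1; h(1) = 4; h(2) = 4; h(3) = 0 → root; h(4) = 1.
Linear factors from roots: (x + 2).
Complete factorization: h(x) = (x + 2)·(x^2 + x + 2)·(x^2 + 2x - 1).
Factor degrees with multiplicity: 1 + 2 + 2 = 5.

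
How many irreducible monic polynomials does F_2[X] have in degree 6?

The number of monic irreducibles of degree 6 over GF(2) is (1/6)·Σ_{d∣6} μ(6/d) 2^d.
Divisors of 6: 1, 2, 3, 6; μ(6/d) for each: 1, -1, -1, 1.
Σ = 2^1 − 2^2 − 2^3 + 2^6 = 54.
N = 54/6 = 9.

9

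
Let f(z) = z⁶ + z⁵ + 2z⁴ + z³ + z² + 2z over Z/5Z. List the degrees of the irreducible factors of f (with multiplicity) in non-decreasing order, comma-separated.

1, 1, 2, 2

Roots in Z/5Z: f(0) = 0 → root; f(1) = 3; f(2) = 4; f(3) = 1; f(4) = 0 → root.
Linear factors from roots: (z), (z + 1).
Complete factorization: f(z) = (z)·(z + 1)·(z² + z + 2)·(z² - z + 1).
Factor degrees with multiplicity: 1 + 1 + 2 + 2 = 6.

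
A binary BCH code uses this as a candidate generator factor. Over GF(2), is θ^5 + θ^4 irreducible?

No

Write h(θ) = θ^5 + θ^4.
Check for roots in GF(2): h(0) = 0 → root; h(1) = 0 → root.
h(0) = 0, so (θ) divides h(θ); h is reducible.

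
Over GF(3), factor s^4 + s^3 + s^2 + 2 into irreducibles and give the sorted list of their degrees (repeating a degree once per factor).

Write f(s) = s^4 + s^3 + s^2 + 2.
Roots in GF(3): f(0) = 2; f(1) = 2; f(2) = 0 → root.
Linear factors from roots: (s + 1).
Complete factorization: f(s) = (s + 1)^2·(s^2 + 2s + 2).
Factor degrees with multiplicity: 1 + 1 + 2 = 4.

1, 1, 2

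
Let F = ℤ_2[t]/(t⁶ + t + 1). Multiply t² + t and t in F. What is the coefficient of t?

Multiply in ℤ_2[t]: (t² + t)·(t) = t³ + t².
Reduced: t³ + t².

0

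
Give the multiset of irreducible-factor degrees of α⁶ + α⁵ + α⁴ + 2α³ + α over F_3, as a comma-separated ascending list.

1, 1, 2, 2

Write g(α) = α⁶ + α⁵ + α⁴ + 2α³ + α.
Roots in F_3: g(0) = 0 → root; g(1) = 0 → root; g(2) = 1.
Linear factors from roots: (α), (α + 2).
Complete factorization: g(α) = (α)·(α + 2)·(α² + 1)·(α² + 2α + 2).
Factor degrees with multiplicity: 1 + 1 + 2 + 2 = 6.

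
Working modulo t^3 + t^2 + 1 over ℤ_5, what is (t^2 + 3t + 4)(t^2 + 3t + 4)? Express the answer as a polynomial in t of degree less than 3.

Multiply in ℤ_5[t]: (t^2 + 3t + 4)·(t^2 + 3t + 4) = t^4 + t^3 + 2t^2 + 4t + 1.
Reduce using t^3 ≡ 4t^2 + 4 (mod t^3 + t^2 + 1).
Reduced: 2t^2 + 3t + 1.

2t^2 + 3t + 1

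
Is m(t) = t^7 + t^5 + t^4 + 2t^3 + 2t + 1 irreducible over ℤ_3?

Check for roots in ℤ_3: m(0) = 1; m(1) = 2; m(2) = 2.
No roots, so no linear factors.
Monic irreducibles of degree 2 over GF(3): t^2 + 1, t^2 + t + 2, t^2 + 2t + 2.
None of them divide m (all give nonzero remainder).
Degree-3 irreducible divisors: test the 8 monic irreducibles of degree 3 over GF(3).
None of them divide m (all give nonzero remainder).
No irreducible factor of degree ≤ 3 exists, so m is irreducible over GF(3).

Yes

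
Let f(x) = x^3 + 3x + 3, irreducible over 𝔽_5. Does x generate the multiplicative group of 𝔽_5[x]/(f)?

|GF(5^3)^×| = 5^3 − 1 = 124. Prime factorization: 124 = 2^2·31.
f is primitive ⇔ x has order 124 in GF(5)[x]/(f), i.e. x^(124/q) ≠ 1 for each prime q | 124.
x^(62) mod f = 4.
x^(4) mod f = 2x^2 + 2x.
None equal 1, so x has full order 124; f is primitive.

Yes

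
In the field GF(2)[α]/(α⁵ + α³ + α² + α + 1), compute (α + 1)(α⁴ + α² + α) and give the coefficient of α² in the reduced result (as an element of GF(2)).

1

Multiply in GF(2)[α]: (α + 1)·(α⁴ + α² + α) = α⁵ + α⁴ + α³ + α.
Reduce using α⁵ ≡ α³ + α² + α + 1 (mod α⁵ + α³ + α² + α + 1).
Reduced: α⁴ + α² + 1.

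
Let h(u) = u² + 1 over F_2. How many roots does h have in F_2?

1

Evaluate at each of the 2 elements of F_2:
h(0) = 1; h(1) = 0 → root.
Roots: {1}.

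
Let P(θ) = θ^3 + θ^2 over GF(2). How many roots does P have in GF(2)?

Evaluate at each of the 2 elements of GF(2):
P(0) = 0 → root; P(1) = 0 → root.
Roots: {0, 1}.

2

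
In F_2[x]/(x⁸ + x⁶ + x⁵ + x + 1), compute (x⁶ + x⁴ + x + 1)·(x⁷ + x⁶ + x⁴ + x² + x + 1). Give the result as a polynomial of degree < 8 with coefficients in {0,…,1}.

x^5 + x^4 + x^3 + x^2

Multiply in F_2[x]: (x⁶ + x⁴ + x + 1)·(x⁷ + x⁶ + x⁴ + x² + x + 1) = x¹³ + x¹² + x¹¹ + x⁸ + x⁷ + x⁶ + x³ + 1.
Reduce using x⁸ ≡ x⁶ + x⁵ + x + 1 (mod x⁸ + x⁶ + x⁵ + x + 1).
Reduced: x⁵ + x⁴ + x³ + x².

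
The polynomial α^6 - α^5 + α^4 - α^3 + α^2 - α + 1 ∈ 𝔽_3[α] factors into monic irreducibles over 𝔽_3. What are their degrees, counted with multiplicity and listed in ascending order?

Write g(α) = α^6 - α^5 + α^4 - α^3 + α^2 - α + 1.
Roots in 𝔽_3: g(0) = 1; g(1) = 1; g(2) = 1.
Complete factorization: g(α) = (α^6 - α^5 + α^4 - α^3 + α^2 - α + 1).
Factor degrees with multiplicity: 6 = 6.

6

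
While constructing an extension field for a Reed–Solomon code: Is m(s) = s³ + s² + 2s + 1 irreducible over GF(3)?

Yes

Check for roots in GF(3): m(0) = 1; m(1) = 2; m(2) = 2.
No roots. A degree-3 polynomial over a field with no linear factor is irreducible.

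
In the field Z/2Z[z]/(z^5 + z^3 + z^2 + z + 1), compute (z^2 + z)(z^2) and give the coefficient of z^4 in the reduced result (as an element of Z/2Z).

Multiply in Z/2Z[z]: (z^2 + z)·(z^2) = z^4 + z^3.
Reduced: z^4 + z^3.

1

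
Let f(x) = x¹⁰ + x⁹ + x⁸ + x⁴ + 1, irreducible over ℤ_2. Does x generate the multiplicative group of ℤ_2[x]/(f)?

No

|GF(2^10)^×| = 2^10 − 1 = 1023. Prime factorization: 1023 = 3·11·31.
f is primitive ⇔ x has order 1023 in GF(2)[x]/(f), i.e. x^(1023/q) ≠ 1 for each prime q | 1023.
x^(341) mod f = 1
x^(93) mod f = x⁴ + x² + x.
x^(33) mod f = x⁷ + x⁶ + x⁴ + x.
Since x^(341) = 1, the order of x divides 341 < 1023; not primitive.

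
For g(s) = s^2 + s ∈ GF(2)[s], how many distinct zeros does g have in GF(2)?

2

Evaluate at each of the 2 elements of GF(2):
g(0) = 0 → root; g(1) = 0 → root.
Roots: {0, 1}.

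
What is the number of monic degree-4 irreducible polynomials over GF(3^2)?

x^(9^4) − x is the product of all monic irreducibles of degree dividing 4; Möbius inversion gives N = (1/4) Σ μ(4/d)·9^d.
Divisors of 4: 1, 2, 4; μ(4/d) for each: 0, -1, 1.
Σ = − 9^2 + 9^4 = 6480.
N = 6480/4 = 1620.

1620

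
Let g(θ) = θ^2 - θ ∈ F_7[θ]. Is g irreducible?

Check for roots in F_7: g(0) = 0 → root; g(1) = 0 → root; g(2) = 2; g(3) = 6; g(4) = 5; g(5) = 6; g(6) = 2.
g(0) = 0, so (θ) divides g(θ); g is reducible.

No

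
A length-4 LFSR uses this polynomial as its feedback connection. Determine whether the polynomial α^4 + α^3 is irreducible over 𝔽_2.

No

Write m(α) = α^4 + α^3.
Check for roots in 𝔽_2: m(0) = 0 → root; m(1) = 0 → root.
m(0) = 0, so (α) divides m(α); m is reducible.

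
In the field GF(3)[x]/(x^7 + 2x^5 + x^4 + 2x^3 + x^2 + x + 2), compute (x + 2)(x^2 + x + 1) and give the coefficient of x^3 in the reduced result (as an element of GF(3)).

1

Multiply in GF(3)[x]: (x + 2)·(x^2 + x + 1) = x^3 + 2.
Reduced: x^3 + 2.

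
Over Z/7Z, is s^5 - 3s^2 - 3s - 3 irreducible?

Write m(s) = s^5 - 3s^2 - 3s - 3.
Check for roots in Z/7Z: m(0) = 4; m(1) = 6; m(2) = 4; m(3) = 1; m(4) = 2; m(5) = 1; m(6) = 3.
No roots, so no linear factors.
Degree-2 irreducible divisors: test the 21 monic irreducibles of degree 2 over GF(7).
None of them divide m (all give nonzero remainder).
No irreducible factor of degree ≤ 2 exists, so m is irreducible over GF(7).

Yes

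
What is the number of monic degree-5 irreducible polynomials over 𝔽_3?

By the necklace-counting formula, N_3(5) = (1/5) Σ_{d|5} μ(5/d)·3^d.
Divisors of 5: 1, 5; μ(5/d) for each: -1, 1.
Σ = − 3^1 + 3^5 = 240.
N = 240/5 = 48.

48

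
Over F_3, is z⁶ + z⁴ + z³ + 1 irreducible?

Yes

Write g(z) = z⁶ + z⁴ + z³ + 1.
Check for roots in F_3: g(0) = 1; g(1) = 1; g(2) = 2.
No roots, so no linear factors.
Monic irreducibles of degree 2 over GF(3): z² + 1, z² + z - 1, z² - z - 1.
None of them divide g (all give nonzero remainder).
Degree-3 irreducible divisors: test the 8 monic irreducibles of degree 3 over GF(3).
None of them divide g (all give nonzero remainder).
No irreducible factor of degree ≤ 3 exists, so g is irreducible over GF(3).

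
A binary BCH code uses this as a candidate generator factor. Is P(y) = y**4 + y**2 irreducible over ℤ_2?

No

Check for roots in ℤ_2: P(0) = 0 → root; P(1) = 0 → root.
P(0) = 0, so (y) divides P(y); P is reducible.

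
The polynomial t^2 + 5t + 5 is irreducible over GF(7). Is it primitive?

Write f(t) = t^2 + 5t + 5.
|GF(7^2)^×| = 7^2 − 1 = 48. Prime factorization: 48 = 2^4·3.
f is primitive ⇔ t has order 48 in GF(7)[t]/(f), i.e. t^(48/q) ≠ 1 for each prime q | 48.
t^(24) mod f = 6.
t^(16) mod f = 4.
None equal 1, so t has full order 48; f is primitive.

Yes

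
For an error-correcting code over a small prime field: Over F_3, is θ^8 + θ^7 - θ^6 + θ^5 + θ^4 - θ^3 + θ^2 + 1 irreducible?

Yes

Write m(θ) = θ^8 + θ^7 - θ^6 + θ^5 + θ^4 - θ^3 + θ^2 + 1.
Check for roots in F_3: m(0) = 1; m(1) = 1; m(2) = 2.
No roots, so no linear factors.
Monic irreducibles of degree 2 over GF(3): θ^2 + 1, θ^2 + θ - 1, θ^2 - θ - 1.
None of them divide m (all give nonzero remainder).
Degree-3 irreducible divisors: test the 8 monic irreducibles of degree 3 over GF(3).
None of them divide m (all give nonzero remainder).
Degree-4 irreducible divisors: test the 18 monic irreducibles of degree 4 over GF(3).
None of them divide m (all give nonzero remainder).
No irreducible factor of degree ≤ 4 exists, so m is irreducible over GF(3).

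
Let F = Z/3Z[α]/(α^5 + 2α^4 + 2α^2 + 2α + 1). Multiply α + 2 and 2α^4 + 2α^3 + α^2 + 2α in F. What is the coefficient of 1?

1

Multiply in Z/3Z[α]: (α + 2)·(2α^4 + 2α^3 + α^2 + 2α) = 2α^5 + 2α^3 + α^2 + α.
Reduce using α^5 ≡ α^4 + α^2 + α + 2 (mod α^5 + 2α^4 + 2α^2 + 2α + 1).
Reduced: 2α^4 + 2α^3 + 1.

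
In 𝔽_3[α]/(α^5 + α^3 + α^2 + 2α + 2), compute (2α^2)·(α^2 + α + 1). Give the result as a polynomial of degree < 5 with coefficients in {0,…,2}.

2α^4 + 2α^3 + 2α^2

Multiply in 𝔽_3[α]: (2α^2)·(α^2 + α + 1) = 2α^4 + 2α^3 + 2α^2.
Reduced: 2α^4 + 2α^3 + 2α^2.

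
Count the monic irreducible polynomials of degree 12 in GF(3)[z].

44220

By the necklace-counting formula, N_3(12) = (1/12) Σ_{d|12} μ(12/d)·3^d.
Divisors of 12: 1, 2, 3, 4, 6, 12; μ(12/d) for each: 0, 1, 0, -1, -1, 1.
Σ = 3^2 − 3^4 − 3^6 + 3^12 = 530640.
N = 530640/12 = 44220.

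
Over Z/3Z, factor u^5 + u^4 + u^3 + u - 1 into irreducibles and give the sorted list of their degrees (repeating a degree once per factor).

Write g(u) = u^5 + u^4 + u^3 + u - 1.
Roots in Z/3Z: g(0) = 2; g(1) = 0 → root; g(2) = 0 → root.
Linear factors from roots: (u - 1), (u + 1).
Complete factorization: g(u) = (u + 1)·(u - 1)·(u^3 + u^2 - u + 1).
Factor degrees with multiplicity: 1 + 1 + 3 = 5.

1, 1, 3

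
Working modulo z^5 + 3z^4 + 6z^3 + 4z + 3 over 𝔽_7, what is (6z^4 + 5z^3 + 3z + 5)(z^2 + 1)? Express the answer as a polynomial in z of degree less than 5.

Multiply in 𝔽_7[z]: (6z^4 + 5z^3 + 3z + 5)·(z^2 + 1) = 6z^6 + 5z^5 + 6z^4 + z^3 + 5z^2 + 3z + 5.
Reduce using z^5 ≡ 4z^4 + z^3 + 3z + 4 (mod z^5 + 3z^4 + 6z^3 + 4z + 3).
Reduced: 2z^4 + 2z^3 + 2z^2 + 2z + 2.

2z^4 + 2z^3 + 2z^2 + 2z + 2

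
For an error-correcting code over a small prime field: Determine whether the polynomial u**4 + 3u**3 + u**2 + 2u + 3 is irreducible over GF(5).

Write f(u) = u**4 + 3u**3 + u**2 + 2u + 3.
Check for roots in GF(5): f(0) = 3; f(1) = 0 → root; f(2) = 1; f(3) = 0 → root; f(4) = 0 → root.
f(1) = 0, so (u − 1) divides f(u); f is reducible.

No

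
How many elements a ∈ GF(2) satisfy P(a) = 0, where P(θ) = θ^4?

1

Evaluate at each of the 2 elements of GF(2):
P(0) = 0 → root; P(1) = 1.
Roots: {0}.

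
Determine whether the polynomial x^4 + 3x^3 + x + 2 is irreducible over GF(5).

Write m(x) = x^4 + 3x^3 + x + 2.
Check for roots in GF(5): m(0) = 2; m(1) = 2; m(2) = 4; m(3) = 2; m(4) = 4.
No roots, so no linear factors.
Degree-2 irreducible divisors: test the 10 monic irreducibles of degree 2 over GF(5).
None of them divide m (all give nonzero remainder).
No irreducible factor of degree ≤ 2 exists, so m is irreducible over GF(5).

Yes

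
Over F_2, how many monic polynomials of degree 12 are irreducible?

335

The number of monic irreducibles of degree 12 over GF(2) is (1/12)·Σ_{d∣12} μ(12/d) 2^d.
Divisors of 12: 1, 2, 3, 4, 6, 12; μ(12/d) for each: 0, 1, 0, -1, -1, 1.
Σ = 2^2 − 2^4 − 2^6 + 2^12 = 4020.
N = 4020/12 = 335.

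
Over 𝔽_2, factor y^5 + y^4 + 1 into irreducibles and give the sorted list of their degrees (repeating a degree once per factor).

2, 3

Write h(y) = y^5 + y^4 + 1.
Roots in 𝔽_2: h(0) = 1; h(1) = 1.
Complete factorization: h(y) = (y^2 + y + 1)·(y^3 + y + 1).
Factor degrees with multiplicity: 2 + 3 = 5.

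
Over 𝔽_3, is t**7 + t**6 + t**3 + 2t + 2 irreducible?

Write g(t) = t**7 + t**6 + t**3 + 2t + 2.
Check for roots in 𝔽_3: g(0) = 2; g(1) = 1; g(2) = 2.
No roots, so no linear factors.
Monic irreducibles of degree 2 over GF(3): t**2 + 1, t**2 + t + 2, t**2 + 2t + 2.
None of them divide g (all give nonzero remainder).
Degree-3 irreducible divisors: test the 8 monic irreducibles of degree 3 over GF(3).
None of them divide g (all give nonzero remainder).
No irreducible factor of degree ≤ 3 exists, so g is irreducible over GF(3).

Yes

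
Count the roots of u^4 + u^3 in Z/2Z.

2

Write P(u) = u^4 + u^3.
Evaluate at each of the 2 elements of Z/2Z:
P(0) = 0 → root; P(1) = 0 → root.
Roots: {0, 1}.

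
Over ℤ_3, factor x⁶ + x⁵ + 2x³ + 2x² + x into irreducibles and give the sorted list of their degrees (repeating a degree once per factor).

1, 2, 3

Write g(x) = x⁶ + x⁵ + 2x³ + 2x² + x.
Roots in ℤ_3: g(0) = 0 → root; g(1) = 1; g(2) = 2.
Linear factors from roots: (x).
Complete factorization: g(x) = (x)·(x² + 1)·(x³ + x² + 2x + 1).
Factor degrees with multiplicity: 1 + 2 + 3 = 6.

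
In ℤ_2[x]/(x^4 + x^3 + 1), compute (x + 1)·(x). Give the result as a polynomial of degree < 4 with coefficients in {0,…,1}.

Multiply in ℤ_2[x]: (x + 1)·(x) = x^2 + x.
Reduced: x^2 + x.

x^2 + x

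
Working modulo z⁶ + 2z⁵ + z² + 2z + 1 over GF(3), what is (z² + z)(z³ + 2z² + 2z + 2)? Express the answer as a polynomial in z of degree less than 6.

Multiply in GF(3)[z]: (z² + z)·(z³ + 2z² + 2z + 2) = z⁵ + z³ + z² + 2z.
Reduced: z⁵ + z³ + z² + 2z.

z^5 + z^3 + z^2 + 2z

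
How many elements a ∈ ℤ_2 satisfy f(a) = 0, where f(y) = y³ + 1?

Evaluate at each of the 2 elements of ℤ_2:
f(0) = 1; f(1) = 0 → root.
Roots: {1}.

1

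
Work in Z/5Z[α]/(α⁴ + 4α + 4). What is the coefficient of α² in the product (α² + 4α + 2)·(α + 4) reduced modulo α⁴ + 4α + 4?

3

Multiply in Z/5Z[α]: (α² + 4α + 2)·(α + 4) = α³ + 3α² + 3α + 3.
Reduced: α³ + 3α² + 3α + 3.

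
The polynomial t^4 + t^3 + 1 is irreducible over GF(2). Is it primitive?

Yes

Write f(t) = t^4 + t^3 + 1.
|GF(2^4)^×| = 2^4 − 1 = 15. Prime factorization: 15 = 3·5.
f is primitive ⇔ t has order 15 in GF(2)[t]/(f), i.e. t^(15/q) ≠ 1 for each prime q | 15.
t^(5) mod f = t^3 + t + 1.
t^(3) mod f = t^3.
None equal 1, so t has full order 15; f is primitive.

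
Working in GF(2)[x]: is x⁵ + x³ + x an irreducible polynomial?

No

Write P(x) = x⁵ + x³ + x.
Check for roots in GF(2): P(0) = 0 → root; P(1) = 1.
P(0) = 0, so (x) divides P(x); P is reducible.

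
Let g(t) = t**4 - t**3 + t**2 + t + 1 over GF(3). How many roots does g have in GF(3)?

Evaluate at each of the 3 elements of GF(3):
g(0) = 1; g(1) = 0 → root; g(2) = 0 → root.
Roots: {1, 2}.

2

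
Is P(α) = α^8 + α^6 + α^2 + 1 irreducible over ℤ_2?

Check for roots in ℤ_2: P(0) = 1; P(1) = 0 → root.
P(1) = 0, so (α − 1) divides P(α); P is reducible.

No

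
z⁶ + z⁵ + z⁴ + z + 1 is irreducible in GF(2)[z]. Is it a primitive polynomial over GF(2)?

Write f(z) = z⁶ + z⁵ + z⁴ + z + 1.
|GF(2^6)^×| = 2^6 − 1 = 63. Prime factorization: 63 = 3^2·7.
f is primitive ⇔ z has order 63 in GF(2)[z]/(f), i.e. z^(63/q) ≠ 1 for each prime q | 63.
z^(21) mod f = z⁴ + z³ + 1.
z^(9) mod f = z⁵ + z² + z + 1.
None equal 1, so z has full order 63; f is primitive.

Yes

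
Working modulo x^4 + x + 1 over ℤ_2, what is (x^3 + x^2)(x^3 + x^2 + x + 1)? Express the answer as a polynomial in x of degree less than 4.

Multiply in ℤ_2[x]: (x^3 + x^2)·(x^3 + x^2 + x + 1) = x^6 + x^2.
Reduce using x^4 ≡ x + 1 (mod x^4 + x + 1).
Reduced: x^3.

x^3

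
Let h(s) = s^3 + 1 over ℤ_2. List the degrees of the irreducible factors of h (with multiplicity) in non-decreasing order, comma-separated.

1, 2

Roots in ℤ_2: h(0) = 1; h(1) = 0 → root.
Linear factors from roots: (s + 1).
Complete factorization: h(s) = (s + 1)·(s^2 + s + 1).
Factor degrees with multiplicity: 1 + 2 = 3.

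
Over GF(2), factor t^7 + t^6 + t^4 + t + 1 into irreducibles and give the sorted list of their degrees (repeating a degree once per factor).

Write h(t) = t^7 + t^6 + t^4 + t + 1.
Roots in GF(2): h(0) = 1; h(1) = 1.
Complete factorization: h(t) = (t^7 + t^6 + t^4 + t + 1).
Factor degrees with multiplicity: 7 = 7.

7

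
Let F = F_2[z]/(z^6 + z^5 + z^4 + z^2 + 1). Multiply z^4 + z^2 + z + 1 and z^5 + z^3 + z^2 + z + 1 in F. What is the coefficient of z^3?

0

Multiply in F_2[z]: (z^4 + z^2 + z + 1)·(z^5 + z^3 + z^2 + z + 1) = z^9 + z^5 + z^4 + z^3 + z^2 + 1.
Reduce using z^6 ≡ z^5 + z^4 + z^2 + 1 (mod z^6 + z^5 + z^4 + z^2 + 1).
Reduced: z^5 + z^4 + z^2.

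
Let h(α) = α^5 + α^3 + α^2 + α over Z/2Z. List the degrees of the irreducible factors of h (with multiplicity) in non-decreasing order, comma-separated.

1, 1, 3

Roots in Z/2Z: h(0) = 0 → root; h(1) = 0 → root.
Linear factors from roots: (α), (α + 1).
Complete factorization: h(α) = (α)·(α + 1)·(α^3 + α^2 + 1).
Factor degrees with multiplicity: 1 + 1 + 3 = 5.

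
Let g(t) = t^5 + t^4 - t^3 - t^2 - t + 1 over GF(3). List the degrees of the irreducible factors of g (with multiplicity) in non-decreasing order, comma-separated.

1, 1, 1, 2

Roots in GF(3): g(0) = 1; g(1) = 0 → root; g(2) = 2.
Linear factors from roots: (t - 1).
Complete factorization: g(t) = (t - 1)^3·(t^2 + t - 1).
Factor degrees with multiplicity: 1 + 1 + 1 + 2 = 5.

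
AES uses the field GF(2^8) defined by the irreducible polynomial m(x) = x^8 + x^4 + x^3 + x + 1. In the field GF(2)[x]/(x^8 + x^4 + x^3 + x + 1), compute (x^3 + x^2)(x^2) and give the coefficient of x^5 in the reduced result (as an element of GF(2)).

1

Multiply in GF(2)[x]: (x^3 + x^2)·(x^2) = x^5 + x^4.
Reduced: x^5 + x^4.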